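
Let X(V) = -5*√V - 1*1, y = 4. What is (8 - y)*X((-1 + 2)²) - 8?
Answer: -32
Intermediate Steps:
X(V) = -1 - 5*√V (X(V) = -5*√V - 1 = -1 - 5*√V)
(8 - y)*X((-1 + 2)²) - 8 = (8 - 1*4)*(-1 - 5*√((-1 + 2)²)) - 8 = (8 - 4)*(-1 - 5*√(1²)) - 8 = 4*(-1 - 5*√1) - 8 = 4*(-1 - 5*1) - 8 = 4*(-1 - 5) - 8 = 4*(-6) - 8 = -24 - 8 = -32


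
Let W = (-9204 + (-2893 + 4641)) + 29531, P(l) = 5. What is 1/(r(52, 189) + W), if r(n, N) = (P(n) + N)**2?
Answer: 1/59711 ≈ 1.6747e-5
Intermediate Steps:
W = 22075 (W = (-9204 + 1748) + 29531 = -7456 + 29531 = 22075)
r(n, N) = (5 + N)**2
1/(r(52, 189) + W) = 1/((5 + 189)**2 + 22075) = 1/(194**2 + 22075) = 1/(37636 + 22075) = 1/59711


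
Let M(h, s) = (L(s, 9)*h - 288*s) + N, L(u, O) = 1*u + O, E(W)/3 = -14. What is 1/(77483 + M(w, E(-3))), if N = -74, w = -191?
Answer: 1/95808 ≈ 1.0438e-5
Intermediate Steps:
E(W) = -42 (E(W) = 3*(-14) = -42)
L(u, O) = O + u (L(u, O) = u + O = O + u)
M(h, s) = -74 - 288*s + h*(9 + s) (M(h, s) = ((9 + s)*h - 288*s) - 74 = (h*(9 + s) - 288*s) - 74 = (-288*s + h*(9 + s)) - 74 = -74 - 288*s + h*(9 + s))
1/(77483 + M(w, E(-3))) = 1/(77483 + (-74 - 288*(-42) - 191*(9 - 42))) = 1/(77483 + (-74 + 12096 - 191*(-33))) = 1/(77483 + (-74 + 12096 + 6303)) = 1/(77483 + 18325) = 1/95808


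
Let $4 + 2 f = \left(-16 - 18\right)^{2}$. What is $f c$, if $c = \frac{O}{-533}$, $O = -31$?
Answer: $\frac{17856}{533} \approx 33.501$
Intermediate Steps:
$c = \frac{31}{533}$ ($c = - \frac{31}{-533} = \left(-31\right) \left(- \frac{1}{533}\right) = \frac{31}{533} \approx 0.058161$)
$f = 576$ ($f = -2 + \frac{\left(-16 - 18\right)^{2}}{2} = -2 + \frac{\left(-34\right)^{2}}{2} = -2 + \frac{1}{2} \cdot 1156 = -2 + 578 = 576$)
$f c = 576 \cdot \frac{31}{533} = \frac{17856}{533}$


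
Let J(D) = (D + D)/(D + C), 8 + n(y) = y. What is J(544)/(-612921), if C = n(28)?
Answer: -272/86421861 ≈ -3.1474e-6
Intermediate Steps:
n(y) = -8 + y
C = 20 (C = -8 + 28 = 20)
J(D) = 2*D/(20 + D) (J(D) = (D + D)/(D + 20) = (2*D)/(20 + D) = 2*D/(20 + D))
J(544)/(-612921) = (2*544/(20 + 544))/(-612921) = (2*544/564)*(-1/612921) = (2*544*(1/564))*(-1/612921) = (272/141)*(-1/612921) = -272/86421861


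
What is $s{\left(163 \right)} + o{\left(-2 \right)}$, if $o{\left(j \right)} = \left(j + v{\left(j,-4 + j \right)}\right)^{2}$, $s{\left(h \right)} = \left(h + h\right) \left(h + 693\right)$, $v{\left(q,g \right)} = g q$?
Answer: $279156$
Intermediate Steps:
$s{\left(h \right)} = 2 h \left(693 + h\right)$
$o{\left(j \right)} = \left(j + j \left(-4 + j\right)\right)^{2}$ ($o{\left(j \right)} = \left(j + \left(-4 + j\right) j\right)^{2} = \left(j + j \left(-4 + j\right)\right)^{2}$)
$s{\left(163 \right)} + o{\left(-2 \right)} = 2 \cdot 163 \left(693 + 163\right) + \left(-2\right)^{2} \left(-3 - 2\right)^{2} = 2 \cdot 163 \cdot 856 + 4 \left(-5\right)^{2} = 279056 + 4 \cdot 25 = 279056 + 100 = 279156$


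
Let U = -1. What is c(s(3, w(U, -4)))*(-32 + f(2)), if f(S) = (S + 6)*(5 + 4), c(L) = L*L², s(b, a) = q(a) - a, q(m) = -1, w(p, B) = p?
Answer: 0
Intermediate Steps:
s(b, a) = -1 - a
c(L) = L³
f(S) = 54 + 9*S (f(S) = (6 + S)*9 = 54 + 9*S)
c(s(3, w(U, -4)))*(-32 + f(2)) = (-1 - 1*(-1))³*(-32 + (54 + 9*2)) = (-1 + 1)³*(-32 + (54 + 18)) = 0³*(-32 + 72) = 0*40 = 0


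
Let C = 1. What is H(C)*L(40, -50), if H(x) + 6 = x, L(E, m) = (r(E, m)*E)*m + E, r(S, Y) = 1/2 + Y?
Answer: -495200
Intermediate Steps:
r(S, Y) = 1/2 + Y
L(E, m) = E + E*m*(1/2 + m) (L(E, m) = ((1/2 + m)*E)*m + E = (E*(1/2 + m))*m + E = E*m*(1/2 + m) + E = E + E*m*(1/2 + m))
H(x) = -6 + x
H(C)*L(40, -50) = (-6 + 1)*((1/2)*40*(2 - 50*(1 + 2*(-50)))) = -5*40*(2 - 50*(1 - 100))/2 = -5*40*(2 - 50*(-99))/2 = -5*40*(2 + 4950)/2 = -5*40*4952/2 = -5*99040 = -495200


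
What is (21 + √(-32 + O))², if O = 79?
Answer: (21 + √47)² ≈ 775.94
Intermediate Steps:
(21 + √(-32 + O))² = (21 + √(-32 + 79))² = (21 + √47)²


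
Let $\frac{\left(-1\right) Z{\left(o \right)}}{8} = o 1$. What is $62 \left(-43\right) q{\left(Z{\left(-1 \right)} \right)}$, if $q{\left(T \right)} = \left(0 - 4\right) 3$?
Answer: $31992$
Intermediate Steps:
$Z{\left(o \right)} = - 8 o$ ($Z{\left(o \right)} = - 8 o 1 = - 8 o$)
$q{\left(T \right)} = -12$ ($q{\left(T \right)} = \left(-4\right) 3 = -12$)
$62 \left(-43\right) q{\left(Z{\left(-1 \right)} \right)} = 62 \left(-43\right) \left(-12\right) = \left(-2666\right) \left(-12\right) = 31992$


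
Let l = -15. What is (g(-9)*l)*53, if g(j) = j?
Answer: 7155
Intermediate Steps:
(g(-9)*l)*53 = -9*(-15)*53 = 135*53 = 7155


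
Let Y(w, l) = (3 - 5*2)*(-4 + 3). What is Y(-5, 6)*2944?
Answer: 20608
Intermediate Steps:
Y(w, l) = 7 (Y(w, l) = (3 - 10)*(-1) = -7*(-1) = 7)
Y(-5, 6)*2944 = 7*2944 = 20608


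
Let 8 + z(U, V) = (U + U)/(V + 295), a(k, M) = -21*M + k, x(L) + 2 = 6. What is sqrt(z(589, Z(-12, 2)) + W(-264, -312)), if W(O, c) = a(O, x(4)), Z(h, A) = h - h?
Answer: 9*I*sqrt(378190)/295 ≈ 18.762*I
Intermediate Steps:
x(L) = 4 (x(L) = -2 + 6 = 4)
Z(h, A) = 0
a(k, M) = k - 21*M
z(U, V) = -8 + 2*U/(295 + V) (z(U, V) = -8 + (U + U)/(V + 295) = -8 + (2*U)/(295 + V) = -8 + 2*U/(295 + V))
W(O, c) = -84 + O (W(O, c) = O - 21*4 = O - 84 = -84 + O)
sqrt(z(589, Z(-12, 2)) + W(-264, -312)) = sqrt(2*(-1180 + 589 - 4*0)/(295 + 0) + (-84 - 264)) = sqrt(2*(-1180 + 589 + 0)/295 - 348) = sqrt(2*(1/295)*(-591) - 348) = sqrt(-1182/295 - 348) = sqrt(-103842/295) = 9*I*sqrt(378190)/295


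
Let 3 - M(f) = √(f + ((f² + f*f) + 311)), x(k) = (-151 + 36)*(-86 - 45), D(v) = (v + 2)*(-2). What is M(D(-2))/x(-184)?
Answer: 3/15065 - √311/15065 ≈ -0.00097147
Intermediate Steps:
D(v) = -4 - 2*v (D(v) = (2 + v)*(-2) = -4 - 2*v)
x(k) = 15065 (x(k) = -115*(-131) = 15065)
M(f) = 3 - √(311 + f + 2*f²) (M(f) = 3 - √(f + ((f² + f*f) + 311)) = 3 - √(f + ((f² + f²) + 311)) = 3 - √(f + (2*f² + 311)) = 3 - √(f + (311 + 2*f²)) = 3 - √(311 + f + 2*f²))
M(D(-2))/x(-184) = (3 - √(311 + (-4 - 2*(-2)) + 2*(-4 - 2*(-2))²))/15065 = (3 - √(311 + (-4 + 4) + 2*(-4 + 4)²))*(1/15065) = (3 - √(311 + 0 + 2*0²))*(1/15065) = (3 - √(311 + 0 + 2*0))*(1/15065) = (3 - √(311 + 0 + 0))*(1/15065) = (3 - √311)*(1/15065) = 3/15065 - √311/15065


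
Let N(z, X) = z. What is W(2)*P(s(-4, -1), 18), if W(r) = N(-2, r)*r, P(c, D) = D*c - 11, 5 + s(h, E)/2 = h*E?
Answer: 188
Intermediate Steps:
s(h, E) = -10 + 2*E*h (s(h, E) = -10 + 2*(h*E) = -10 + 2*(E*h) = -10 + 2*E*h)
P(c, D) = -11 + D*c
W(r) = -2*r
W(2)*P(s(-4, -1), 18) = (-2*2)*(-11 + 18*(-10 + 2*(-1)*(-4))) = -4*(-11 + 18*(-10 + 8)) = -4*(-11 + 18*(-2)) = -4*(-11 - 36) = -4*(-47) = 188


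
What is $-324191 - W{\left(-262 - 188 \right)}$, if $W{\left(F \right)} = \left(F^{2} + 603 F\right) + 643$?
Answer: $-255984$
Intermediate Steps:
$W{\left(F \right)} = 643 + F^{2} + 603 F$
$-324191 - W{\left(-262 - 188 \right)} = -324191 - \left(643 + \left(-262 - 188\right)^{2} + 603 \left(-262 - 188\right)\right) = -324191 - \left(643 + \left(-450\right)^{2} + 603 \left(-450\right)\right) = -324191 - \left(643 + 202500 - 271350\right) = -324191 - -68207 = -324191 + 68207 = -255984$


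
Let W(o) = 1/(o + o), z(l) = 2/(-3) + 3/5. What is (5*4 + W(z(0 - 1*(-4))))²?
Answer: 625/4 ≈ 156.25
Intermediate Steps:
z(l) = -1/15 (z(l) = 2*(-⅓) + 3*(⅕) = -⅔ + ⅗ = -1/15)
W(o) = 1/(2*o)
(5*4 + W(z(0 - 1*(-4))))² = (5*4 + 1/(2*(-1/15)))² = (20 + (½)*(-15))² = (20 - 15/2)² = (25/2)² = 625/4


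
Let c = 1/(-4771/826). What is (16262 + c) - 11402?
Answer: 23186234/4771 ≈ 4859.8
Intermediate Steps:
c = -826/4771 (c = 1/(-4771*1/826) = 1/(-4771/826) = -826/4771 ≈ -0.17313)
(16262 + c) - 11402 = (16262 - 826/4771) - 11402 = 77585176/4771 - 11402 = 23186234/4771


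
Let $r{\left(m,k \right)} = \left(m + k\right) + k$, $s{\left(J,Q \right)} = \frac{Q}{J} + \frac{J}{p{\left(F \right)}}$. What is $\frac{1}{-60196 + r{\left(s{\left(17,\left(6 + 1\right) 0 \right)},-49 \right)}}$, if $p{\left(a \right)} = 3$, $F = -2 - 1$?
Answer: $- \frac{3}{180865} \approx -1.6587 \cdot 10^{-5}$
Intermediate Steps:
$F = -3$
$s{\left(J,Q \right)} = \frac{J}{3} + \frac{Q}{J}$ ($s{\left(J,Q \right)} = \frac{Q}{J} + \frac{J}{3} = \frac{J}{3} + \frac{Q}{J}$)
$r{\left(m,k \right)} = m + 2 k$ ($r{\left(m,k \right)} = \left(k + m\right) + k = m + 2 k$)
$\frac{1}{-60196 + r{\left(s{\left(17,\left(6 + 1\right) 0 \right)},-49 \right)}} = \frac{1}{-60196 + \left(\left(\frac{1}{3} \cdot 17 + \frac{\left(6 + 1\right) 0}{17}\right) + 2 \left(-49\right)\right)} = \frac{1}{-60196 - \left(\frac{277}{3} - 7 \cdot 0 \cdot \frac{1}{17}\right)} = \frac{1}{-60196 + \left(\left(\frac{17}{3} + 0 \cdot \frac{1}{17}\right) - 98\right)} = \frac{1}{-60196 + \left(\left(\frac{17}{3} + 0\right) - 98\right)} = \frac{1}{-60196 + \left(\frac{17}{3} - 98\right)} = \frac{1}{-60196 - \frac{277}{3}} = \frac{1}{- \frac{180865}{3}} = - \frac{3}{180865}$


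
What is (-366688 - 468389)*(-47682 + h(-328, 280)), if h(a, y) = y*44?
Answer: 29529992874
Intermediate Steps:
h(a, y) = 44*y
(-366688 - 468389)*(-47682 + h(-328, 280)) = (-366688 - 468389)*(-47682 + 44*280) = -835077*(-47682 + 12320) = -835077*(-35362) = 29529992874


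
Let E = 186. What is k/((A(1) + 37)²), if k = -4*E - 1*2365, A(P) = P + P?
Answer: -3109/1521 ≈ -2.0440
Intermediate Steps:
A(P) = 2*P
k = -3109 (k = -4*186 - 1*2365 = -744 - 2365 = -3109)
k/((A(1) + 37)²) = -3109/(2*1 + 37)² = -3109/(2 + 37)² = -3109/(39²) = -3109/1521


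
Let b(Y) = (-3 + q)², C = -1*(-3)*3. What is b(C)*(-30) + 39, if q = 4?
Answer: 9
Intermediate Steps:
C = 9 (C = 3*3 = 9)
b(Y) = 1 (b(Y) = (-3 + 4)² = 1² = 1)
b(C)*(-30) + 39 = 1*(-30) + 39 = -30 + 39 = 9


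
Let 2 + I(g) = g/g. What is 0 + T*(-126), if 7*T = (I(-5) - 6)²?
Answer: -882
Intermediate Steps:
I(g) = -1 (I(g) = -2 + g/g = -2 + 1 = -1)
T = 7 (T = (-1 - 6)²/7 = (⅐)*(-7)² = (⅐)*49 = 7)
0 + T*(-126) = 0 + 7*(-126) = 0 - 882 = -882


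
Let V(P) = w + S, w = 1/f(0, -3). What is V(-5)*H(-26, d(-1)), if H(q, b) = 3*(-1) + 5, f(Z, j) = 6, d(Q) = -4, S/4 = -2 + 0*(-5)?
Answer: -47/3 ≈ -15.667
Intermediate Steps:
S = -8 (S = 4*(-2 + 0*(-5)) = 4*(-2 + 0) = 4*(-2) = -8)
H(q, b) = 2 (H(q, b) = -3 + 5 = 2)
w = ⅙ (w = 1/6 = ⅙ ≈ 0.16667)
V(P) = -47/6 (V(P) = ⅙ - 8 = -47/6)
V(-5)*H(-26, d(-1)) = -47/6*2 = -47/3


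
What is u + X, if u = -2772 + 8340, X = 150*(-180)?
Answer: -21432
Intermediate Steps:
X = -27000
u = 5568
u + X = 5568 - 27000 = -21432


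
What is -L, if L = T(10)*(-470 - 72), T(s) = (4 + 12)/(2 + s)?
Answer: 2168/3 ≈ 722.67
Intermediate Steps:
T(s) = 16/(2 + s)
L = -2168/3 (L = (16/(2 + 10))*(-470 - 72) = (16/12)*(-542) = (16*(1/12))*(-542) = (4/3)*(-542) = -2168/3 ≈ -722.67)
-L = -1*(-2168/3) = 2168/3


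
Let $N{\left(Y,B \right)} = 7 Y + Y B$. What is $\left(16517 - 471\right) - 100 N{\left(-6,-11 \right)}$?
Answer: $13646$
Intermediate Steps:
$N{\left(Y,B \right)} = 7 Y + B Y$
$\left(16517 - 471\right) - 100 N{\left(-6,-11 \right)} = \left(16517 - 471\right) - 100 \left(- 6 \left(7 - 11\right)\right) = 16046 - 100 \left(\left(-6\right) \left(-4\right)\right) = 16046 - 2400 = 13646$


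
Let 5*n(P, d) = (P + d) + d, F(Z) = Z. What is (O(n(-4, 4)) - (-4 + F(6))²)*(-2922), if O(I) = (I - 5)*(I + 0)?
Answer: 537648/25 ≈ 21506.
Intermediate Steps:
n(P, d) = P/5 + 2*d/5 (n(P, d) = ((P + d) + d)/5 = (P + 2*d)/5 = P/5 + 2*d/5)
O(I) = I*(-5 + I) (O(I) = (-5 + I)*I = I*(-5 + I))
(O(n(-4, 4)) - (-4 + F(6))²)*(-2922) = (((⅕)*(-4) + (⅖)*4)*(-5 + ((⅕)*(-4) + (⅖)*4)) - (-4 + 6)²)*(-2922) = ((-⅘ + 8/5)*(-5 + (-⅘ + 8/5)) - 1*2²)*(-2922) = (4*(-5 + ⅘)/5 - 1*4)*(-2922) = ((⅘)*(-21/5) - 4)*(-2922) = (-84/25 - 4)*(-2922) = -184/25*(-2922) = 537648/25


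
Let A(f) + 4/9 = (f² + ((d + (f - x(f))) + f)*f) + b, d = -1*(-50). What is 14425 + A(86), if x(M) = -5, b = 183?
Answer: 373730/9 ≈ 41526.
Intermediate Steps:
d = 50
A(f) = 1643/9 + f² + f*(55 + 2*f) (A(f) = -4/9 + ((f² + ((50 + (f - 1*(-5))) + f)*f) + 183) = -4/9 + ((f² + ((50 + (f + 5)) + f)*f) + 183) = -4/9 + ((f² + ((50 + (5 + f)) + f)*f) + 183) = -4/9 + ((f² + ((55 + f) + f)*f) + 183) = -4/9 + ((f² + (55 + 2*f)*f) + 183) = -4/9 + ((f² + f*(55 + 2*f)) + 183) = -4/9 + (183 + f² + f*(55 + 2*f)) = 1643/9 + f² + f*(55 + 2*f))
14425 + A(86) = 14425 + (1643/9 + 3*86² + 55*86) = 14425 + (1643/9 + 3*7396 + 4730) = 14425 + (1643/9 + 22188 + 4730) = 14425 + 243905/9 = 373730/9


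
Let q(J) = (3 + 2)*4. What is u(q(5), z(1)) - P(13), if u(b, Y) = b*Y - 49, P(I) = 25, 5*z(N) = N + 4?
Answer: -54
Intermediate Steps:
z(N) = ⅘ + N/5 (z(N) = (N + 4)/5 = (4 + N)/5 = ⅘ + N/5)
q(J) = 20 (q(J) = 5*4 = 20)
u(b, Y) = -49 + Y*b (u(b, Y) = Y*b - 49 = -49 + Y*b)
u(q(5), z(1)) - P(13) = (-49 + (⅘ + (⅕)*1)*20) - 1*25 = (-49 + (⅘ + ⅕)*20) - 25 = (-49 + 1*20) - 25 = (-49 + 20) - 25 = -29 - 25 = -54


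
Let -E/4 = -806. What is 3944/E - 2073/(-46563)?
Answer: 7930326/6254963 ≈ 1.2678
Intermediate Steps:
E = 3224 (E = -4*(-806) = 3224)
3944/E - 2073/(-46563) = 3944/3224 - 2073/(-46563) = 3944*(1/3224) - 2073*(-1/46563) = 493/403 + 691/15521 = 7930326/6254963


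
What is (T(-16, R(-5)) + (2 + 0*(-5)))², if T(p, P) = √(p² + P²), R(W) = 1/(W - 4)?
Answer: (18 + √20737)²/81 ≈ 324.01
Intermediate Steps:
R(W) = 1/(-4 + W)
T(p, P) = √(P² + p²)
(T(-16, R(-5)) + (2 + 0*(-5)))² = (√((1/(-4 - 5))² + (-16)²) + (2 + 0*(-5)))² = (√((1/(-9))² + 256) + (2 + 0))² = (√((-⅑)² + 256) + 2)² = (√(1/81 + 256) + 2)² = (√(20737/81) + 2)² = (√20737/9 + 2)² = (2 + √20737/9)²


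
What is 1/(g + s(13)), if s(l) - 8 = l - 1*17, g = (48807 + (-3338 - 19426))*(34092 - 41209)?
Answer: -1/185348027 ≈ -5.3953e-9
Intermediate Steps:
g = -185348031 (g = (48807 - 22764)*(-7117) = 26043*(-7117) = -185348031)
s(l) = -9 + l (s(l) = 8 + (l - 1*17) = 8 + (l - 17) = 8 + (-17 + l) = -9 + l)
1/(g + s(13)) = 1/(-185348031 + (-9 + 13)) = 1/(-185348031 + 4) = 1/(-185348027) = -1/185348027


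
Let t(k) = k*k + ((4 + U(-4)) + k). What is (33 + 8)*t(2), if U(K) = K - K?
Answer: 410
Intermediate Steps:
U(K) = 0
t(k) = 4 + k + k**2 (t(k) = k*k + ((4 + 0) + k) = k**2 + (4 + k) = 4 + k + k**2)
(33 + 8)*t(2) = (33 + 8)*(4 + 2 + 2**2) = 41*(4 + 2 + 4) = 41*10 = 410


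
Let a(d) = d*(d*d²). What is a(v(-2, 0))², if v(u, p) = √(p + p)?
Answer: 0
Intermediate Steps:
v(u, p) = √2*√p (v(u, p) = √(2*p) = √2*√p)
a(d) = d⁴ (a(d) = d*d³ = d⁴)
a(v(-2, 0))² = ((√2*√0)⁴)² = ((√2*0)⁴)² = (0⁴)² = 0² = 0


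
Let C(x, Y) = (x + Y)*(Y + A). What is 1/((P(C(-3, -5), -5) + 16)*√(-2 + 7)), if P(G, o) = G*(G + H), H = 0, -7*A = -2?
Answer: 49*√5/352400 ≈ 0.00031092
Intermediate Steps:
A = 2/7 (A = -⅐*(-2) = 2/7 ≈ 0.28571)
C(x, Y) = (2/7 + Y)*(Y + x) (C(x, Y) = (x + Y)*(Y + 2/7) = (Y + x)*(2/7 + Y) = (2/7 + Y)*(Y + x))
P(G, o) = G² (P(G, o) = G*(G + 0) = G*G = G²)
1/((P(C(-3, -5), -5) + 16)*√(-2 + 7)) = 1/((((-5)² + (2/7)*(-5) + (2/7)*(-3) - 5*(-3))² + 16)*√(-2 + 7)) = 1/(((25 - 10/7 - 6/7 + 15)² + 16)*√5) = 1/(((264/7)² + 16)*√5) = 1/((69696/49 + 16)*√5) = 1/(70480*√5/49) = 49*√5/352400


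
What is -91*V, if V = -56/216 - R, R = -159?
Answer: -390026/27 ≈ -14445.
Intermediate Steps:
V = 4286/27 (V = -56/216 - 1*(-159) = -56*1/216 + 159 = -7/27 + 159 = 4286/27 ≈ 158.74)
-91*V = -91*4286/27 = -390026/27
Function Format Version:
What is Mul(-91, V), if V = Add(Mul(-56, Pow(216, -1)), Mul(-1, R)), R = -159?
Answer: Rational(-390026, 27) ≈ -14445.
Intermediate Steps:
V = Rational(4286, 27) (V = Add(Mul(-56, Pow(216, -1)), Mul(-1, -159)) = Add(Mul(-56, Rational(1, 216)), 159) = Add(Rational(-7, 27), 159) = Rational(4286, 27) ≈ 158.74)
Mul(-91, V) = Mul(-91, Rational(4286, 27)) = Rational(-390026, 27)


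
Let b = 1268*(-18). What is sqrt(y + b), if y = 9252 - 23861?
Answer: I*sqrt(37433) ≈ 193.48*I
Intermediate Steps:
y = -14609
b = -22824
sqrt(y + b) = sqrt(-14609 - 22824) = sqrt(-37433) = I*sqrt(37433)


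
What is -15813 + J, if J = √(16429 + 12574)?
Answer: -15813 + √29003 ≈ -15643.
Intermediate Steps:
J = √29003 ≈ 170.30
-15813 + J = -15813 + √29003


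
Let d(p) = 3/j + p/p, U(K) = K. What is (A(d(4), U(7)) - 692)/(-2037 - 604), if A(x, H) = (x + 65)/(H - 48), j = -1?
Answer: 28435/108281 ≈ 0.26260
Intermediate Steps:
d(p) = -2 (d(p) = 3/(-1) + p/p = 3*(-1) + 1 = -3 + 1 = -2)
A(x, H) = (65 + x)/(-48 + H)
(A(d(4), U(7)) - 692)/(-2037 - 604) = ((65 - 2)/(-48 + 7) - 692)/(-2037 - 604) = (63/(-41) - 692)/(-2641) = (-1/41*63 - 692)*(-1/2641) = (-63/41 - 692)*(-1/2641) = -28435/41*(-1/2641) = 28435/108281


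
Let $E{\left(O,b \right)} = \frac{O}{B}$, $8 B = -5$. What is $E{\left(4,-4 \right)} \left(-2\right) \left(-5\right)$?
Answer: $-64$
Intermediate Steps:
$B = - \frac{5}{8}$ ($B = \frac{1}{8} \left(-5\right) = - \frac{5}{8} \approx -0.625$)
$E{\left(O,b \right)} = - \frac{8 O}{5}$ ($E{\left(O,b \right)} = \frac{O}{- \frac{5}{8}} = O \left(- \frac{8}{5}\right) = - \frac{8 O}{5}$)
$E{\left(4,-4 \right)} \left(-2\right) \left(-5\right) = \left(- \frac{8}{5}\right) 4 \left(-2\right) \left(-5\right) = \left(- \frac{32}{5}\right) \left(-2\right) \left(-5\right) = \frac{64}{5} \left(-5\right) = -64$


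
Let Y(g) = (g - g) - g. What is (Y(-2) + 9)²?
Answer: 121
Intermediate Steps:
Y(g) = -g (Y(g) = 0 - g = -g)
(Y(-2) + 9)² = (-1*(-2) + 9)² = (2 + 9)² = 11² = 121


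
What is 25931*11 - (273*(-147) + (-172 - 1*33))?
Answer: 325577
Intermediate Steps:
25931*11 - (273*(-147) + (-172 - 1*33)) = 285241 - (-40131 + (-172 - 33)) = 285241 - (-40131 - 205) = 285241 - 1*(-40336) = 285241 + 40336 = 325577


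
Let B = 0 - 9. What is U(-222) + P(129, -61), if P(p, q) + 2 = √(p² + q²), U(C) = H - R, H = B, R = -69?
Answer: 58 + √20362 ≈ 200.70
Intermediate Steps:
B = -9
H = -9
U(C) = 60 (U(C) = -9 - 1*(-69) = -9 + 69 = 60)
P(p, q) = -2 + √(p² + q²)
U(-222) + P(129, -61) = 60 + (-2 + √(129² + (-61)²)) = 60 + (-2 + √(16641 + 3721)) = 60 + (-2 + √20362) = 58 + √20362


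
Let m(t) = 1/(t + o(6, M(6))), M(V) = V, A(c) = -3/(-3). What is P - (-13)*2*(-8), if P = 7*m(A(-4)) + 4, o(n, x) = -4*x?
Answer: -4699/23 ≈ -204.30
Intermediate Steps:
A(c) = 1 (A(c) = -3*(-⅓) = 1)
m(t) = 1/(-24 + t) (m(t) = 1/(t - 4*6) = 1/(t - 24) = 1/(-24 + t))
P = 85/23 (P = 7/(-24 + 1) + 4 = 7/(-23) + 4 = 7*(-1/23) + 4 = -7/23 + 4 = 85/23 ≈ 3.6957)
P - (-13)*2*(-8) = 85/23 - (-13)*2*(-8) = 85/23 - (-13)*(-16) = 85/23 - 1*208 = 85/23 - 208 = -4699/23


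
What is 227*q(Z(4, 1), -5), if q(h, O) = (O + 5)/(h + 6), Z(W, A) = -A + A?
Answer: 0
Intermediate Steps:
Z(W, A) = 0
q(h, O) = (5 + O)/(6 + h)
227*q(Z(4, 1), -5) = 227*((5 - 5)/(6 + 0)) = 227*(0/6) = 227*((⅙)*0) = 227*0 = 0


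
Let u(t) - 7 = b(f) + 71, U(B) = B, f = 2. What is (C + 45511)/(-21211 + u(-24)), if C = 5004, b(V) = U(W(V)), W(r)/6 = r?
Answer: -50515/21121 ≈ -2.3917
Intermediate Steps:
W(r) = 6*r
b(V) = 6*V
u(t) = 90 (u(t) = 7 + (6*2 + 71) = 7 + (12 + 71) = 7 + 83 = 90)
(C + 45511)/(-21211 + u(-24)) = (5004 + 45511)/(-21211 + 90) = 50515/(-21121) = 50515*(-1/21121) = -50515/21121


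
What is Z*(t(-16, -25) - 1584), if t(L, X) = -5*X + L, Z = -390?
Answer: 575250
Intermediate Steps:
t(L, X) = L - 5*X
Z*(t(-16, -25) - 1584) = -390*((-16 - 5*(-25)) - 1584) = -390*((-16 + 125) - 1584) = -390*(109 - 1584) = -390*(-1475) = 575250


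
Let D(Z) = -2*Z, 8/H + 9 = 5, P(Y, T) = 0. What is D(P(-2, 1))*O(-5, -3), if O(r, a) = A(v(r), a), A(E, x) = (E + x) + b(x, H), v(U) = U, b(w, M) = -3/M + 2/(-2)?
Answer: 0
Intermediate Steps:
H = -2 (H = 8/(-9 + 5) = 8/(-4) = 8*(-1/4) = -2)
b(w, M) = -1 - 3/M (b(w, M) = -3/M + 2*(-1/2) = -3/M - 1 = -1 - 3/M)
A(E, x) = 1/2 + E + x (A(E, x) = (E + x) + (-3 - 1*(-2))/(-2) = (E + x) - (-3 + 2)/2 = (E + x) - 1/2*(-1) = (E + x) + 1/2 = 1/2 + E + x)
O(r, a) = 1/2 + a + r (O(r, a) = 1/2 + r + a = 1/2 + a + r)
D(P(-2, 1))*O(-5, -3) = (-2*0)*(1/2 - 3 - 5) = 0*(-15/2) = 0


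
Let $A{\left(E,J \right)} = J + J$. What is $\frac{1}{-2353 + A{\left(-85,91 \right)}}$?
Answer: $- \frac{1}{2171} \approx -0.00046062$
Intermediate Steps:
$A{\left(E,J \right)} = 2 J$
$\frac{1}{-2353 + A{\left(-85,91 \right)}} = \frac{1}{-2353 + 2 \cdot 91} = \frac{1}{-2353 + 182} = \frac{1}{-2171} = - \frac{1}{2171}$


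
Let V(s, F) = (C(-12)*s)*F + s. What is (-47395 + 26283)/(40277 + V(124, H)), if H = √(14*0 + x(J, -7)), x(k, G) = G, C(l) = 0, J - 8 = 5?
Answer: -21112/40401 ≈ -0.52256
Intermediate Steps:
J = 13 (J = 8 + 5 = 13)
H = I*√7 (H = √(14*0 - 7) = √(0 - 7) = √(-7) = I*√7 ≈ 2.6458*I)
V(s, F) = s (V(s, F) = (0*s)*F + s = 0*F + s = 0 + s = s)
(-47395 + 26283)/(40277 + V(124, H)) = (-47395 + 26283)/(40277 + 124) = -21112/40401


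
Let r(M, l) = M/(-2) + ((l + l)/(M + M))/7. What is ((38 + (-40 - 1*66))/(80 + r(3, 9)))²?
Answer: 3136/4225 ≈ 0.74225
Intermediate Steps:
r(M, l) = -M/2 + l/(7*M) (r(M, l) = M*(-½) + ((2*l)/((2*M)))*(⅐) = -M/2 + ((2*l)*(1/(2*M)))*(⅐) = -M/2 + (l/M)*(⅐) = -M/2 + l/(7*M))
((38 + (-40 - 1*66))/(80 + r(3, 9)))² = ((38 + (-40 - 1*66))/(80 + (-½*3 + (⅐)*9/3)))² = ((38 + (-40 - 66))/(80 + (-3/2 + (⅐)*9*(⅓))))² = ((38 - 106)/(80 + (-3/2 + 3/7)))² = (-68/(80 - 15/14))² = (-68/1105/14)² = (-68*14/1105)² = (-56/65)² = 3136/4225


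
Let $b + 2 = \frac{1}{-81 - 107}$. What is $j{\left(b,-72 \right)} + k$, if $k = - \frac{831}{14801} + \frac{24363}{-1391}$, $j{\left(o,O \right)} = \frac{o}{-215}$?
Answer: $- \frac{14614281739273}{832174680220} \approx -17.562$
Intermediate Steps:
$b = - \frac{377}{188}$ ($b = -2 + \frac{1}{-81 - 107} = -2 + \frac{1}{-188} = -2 - \frac{1}{188} = - \frac{377}{188} \approx -2.0053$)
$j{\left(o,O \right)} = - \frac{o}{215}$ ($j{\left(o,O \right)} = o \left(- \frac{1}{215}\right) = - \frac{o}{215}$)
$k = - \frac{361752684}{20588191}$ ($k = \left(-831\right) \frac{1}{14801} + 24363 \left(- \frac{1}{1391}\right) = - \frac{831}{14801} - \frac{24363}{1391} = - \frac{361752684}{20588191} \approx -17.571$)
$j{\left(b,-72 \right)} + k = \left(- \frac{1}{215}\right) \left(- \frac{377}{188}\right) - \frac{361752684}{20588191} = \frac{377}{40420} - \frac{361752684}{20588191} = - \frac{14614281739273}{832174680220}$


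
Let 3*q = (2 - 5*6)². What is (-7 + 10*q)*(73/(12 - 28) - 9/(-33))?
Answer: -5903345/528 ≈ -11181.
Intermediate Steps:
q = 784/3 (q = (2 - 5*6)²/3 = (2 - 30)²/3 = (⅓)*(-28)² = (⅓)*784 = 784/3 ≈ 261.33)
(-7 + 10*q)*(73/(12 - 28) - 9/(-33)) = (-7 + 10*(784/3))*(73/(12 - 28) - 9/(-33)) = (-7 + 7840/3)*(73/(-16) - 9*(-1/33)) = 7819*(73*(-1/16) + 3/11)/3 = 7819*(-73/16 + 3/11)/3 = (7819/3)*(-755/176) = -5903345/528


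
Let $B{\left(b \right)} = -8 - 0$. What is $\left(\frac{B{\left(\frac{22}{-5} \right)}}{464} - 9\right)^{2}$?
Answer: $\frac{273529}{3364} \approx 81.311$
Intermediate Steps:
$B{\left(b \right)} = -8$ ($B{\left(b \right)} = -8 + 0 = -8$)
$\left(\frac{B{\left(\frac{22}{-5} \right)}}{464} - 9\right)^{2} = \left(- \frac{8}{464} - 9\right)^{2} = \left(\left(-8\right) \frac{1}{464} - 9\right)^{2} = \left(- \frac{1}{58} - 9\right)^{2} = \left(- \frac{523}{58}\right)^{2} = \frac{273529}{3364}$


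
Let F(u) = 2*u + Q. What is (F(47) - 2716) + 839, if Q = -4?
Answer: -1787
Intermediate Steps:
F(u) = -4 + 2*u (F(u) = 2*u - 4 = -4 + 2*u)
(F(47) - 2716) + 839 = ((-4 + 2*47) - 2716) + 839 = ((-4 + 94) - 2716) + 839 = (90 - 2716) + 839 = -2626 + 839 = -1787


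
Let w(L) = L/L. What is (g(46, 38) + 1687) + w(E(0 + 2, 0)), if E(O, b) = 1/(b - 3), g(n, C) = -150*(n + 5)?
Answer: -5962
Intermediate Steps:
g(n, C) = -750 - 150*n (g(n, C) = -150*(5 + n) = -25*(30 + 6*n) = -750 - 150*n)
E(O, b) = 1/(-3 + b)
w(L) = 1
(g(46, 38) + 1687) + w(E(0 + 2, 0)) = ((-750 - 150*46) + 1687) + 1 = ((-750 - 6900) + 1687) + 1 = (-7650 + 1687) + 1 = -5963 + 1 = -5962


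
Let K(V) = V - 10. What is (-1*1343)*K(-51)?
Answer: 81923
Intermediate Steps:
K(V) = -10 + V
(-1*1343)*K(-51) = (-1*1343)*(-10 - 51) = -1343*(-61) = 81923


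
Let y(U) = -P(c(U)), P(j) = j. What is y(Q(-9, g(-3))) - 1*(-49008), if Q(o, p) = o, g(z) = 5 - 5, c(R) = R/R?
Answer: 49007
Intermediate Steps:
c(R) = 1
g(z) = 0
y(U) = -1 (y(U) = -1*1 = -1)
y(Q(-9, g(-3))) - 1*(-49008) = -1 - 1*(-49008) = -1 + 49008 = 49007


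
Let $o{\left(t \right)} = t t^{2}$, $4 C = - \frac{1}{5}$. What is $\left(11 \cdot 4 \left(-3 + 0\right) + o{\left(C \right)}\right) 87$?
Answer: $- \frac{91872087}{8000} \approx -11484.0$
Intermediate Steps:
$C = - \frac{1}{20}$ ($C = \frac{\left(-1\right) \frac{1}{5}}{4} = \frac{1}{4} \left(- \frac{1}{5}\right) = - \frac{1}{20} \approx -0.05$)
$o{\left(t \right)} = t^{3}$
$\left(11 \cdot 4 \left(-3 + 0\right) + o{\left(C \right)}\right) 87 = \left(11 \cdot 4 \left(-3 + 0\right) + \left(- \frac{1}{20}\right)^{3}\right) 87 = \left(11 \cdot 4 \left(-3\right) - \frac{1}{8000}\right) 87 = \left(11 \left(-12\right) - \frac{1}{8000}\right) 87 = \left(-132 - \frac{1}{8000}\right) 87 = \left(- \frac{1056001}{8000}\right) 87 = - \frac{91872087}{8000}$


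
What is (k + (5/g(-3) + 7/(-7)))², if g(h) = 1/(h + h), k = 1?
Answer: 900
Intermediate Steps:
g(h) = 1/(2*h)
(k + (5/g(-3) + 7/(-7)))² = (1 + (5/(((½)/(-3))) + 7/(-7)))² = (1 + (5/(((½)*(-⅓))) + 7*(-⅐)))² = (1 + (5/(-⅙) - 1))² = (1 + (5*(-6) - 1))² = (1 + (-30 - 1))² = (1 - 31)² = (-30)² = 900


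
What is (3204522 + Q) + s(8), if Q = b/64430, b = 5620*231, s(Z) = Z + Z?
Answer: 20646968156/6443 ≈ 3.2046e+6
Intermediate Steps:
s(Z) = 2*Z
b = 1298220
Q = 129822/6443 (Q = 1298220/64430 = 1298220*(1/64430) = 129822/6443 ≈ 20.149)
(3204522 + Q) + s(8) = (3204522 + 129822/6443) + 2*8 = 20646865068/6443 + 16 = 20646968156/6443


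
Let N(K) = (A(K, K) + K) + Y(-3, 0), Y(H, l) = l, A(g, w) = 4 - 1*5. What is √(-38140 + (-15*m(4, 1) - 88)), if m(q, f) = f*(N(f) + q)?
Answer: 4*I*√2393 ≈ 195.67*I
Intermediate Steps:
A(g, w) = -1 (A(g, w) = 4 - 5 = -1)
N(K) = -1 + K (N(K) = (-1 + K) + 0 = -1 + K)
m(q, f) = f*(-1 + f + q) (m(q, f) = f*((-1 + f) + q) = f*(-1 + f + q))
√(-38140 + (-15*m(4, 1) - 88)) = √(-38140 + (-15*(-1 + 1 + 4) - 88)) = √(-38140 + (-15*4 - 88)) = √(-38140 + (-60 - 88)) = √(-38140 - 148) = √(-38288) = 4*I*√2393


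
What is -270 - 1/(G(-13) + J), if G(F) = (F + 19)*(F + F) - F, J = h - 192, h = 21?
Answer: -84779/314 ≈ -270.00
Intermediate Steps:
J = -171 (J = 21 - 192 = -171)
G(F) = -F + 2*F*(19 + F) (G(F) = (19 + F)*(2*F) - F = 2*F*(19 + F) - F = -F + 2*F*(19 + F))
-270 - 1/(G(-13) + J) = -270 - 1/(-13*(37 + 2*(-13)) - 171) = -270 - 1/(-13*(37 - 26) - 171) = -270 - 1/(-13*11 - 171) = -270 - 1/(-143 - 171) = -270 - 1/(-314) = -270 - 1*(-1/314) = -270 + 1/314 = -84779/314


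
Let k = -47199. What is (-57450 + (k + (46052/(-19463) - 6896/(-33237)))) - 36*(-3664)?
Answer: 17629637714929/646891731 ≈ 27253.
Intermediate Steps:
(-57450 + (k + (46052/(-19463) - 6896/(-33237)))) - 36*(-3664) = (-57450 + (-47199 + (46052/(-19463) - 6896/(-33237)))) - 36*(-3664) = (-57450 + (-47199 + (46052*(-1/19463) - 6896*(-1/33237)))) + 131904 = (-57450 + (-47199 + (-46052/19463 + 6896/33237))) + 131904 = (-57450 + (-47199 - 1396413476/646891731)) + 131904 = (-57450 - 30534039224945/646891731) + 131904 = -67697969170895/646891731 + 131904 = 17629637714929/646891731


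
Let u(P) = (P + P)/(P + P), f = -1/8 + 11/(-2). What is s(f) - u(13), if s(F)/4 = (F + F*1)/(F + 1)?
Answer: 323/37 ≈ 8.7297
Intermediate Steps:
f = -45/8 (f = -1*⅛ + 11*(-½) = -⅛ - 11/2 = -45/8 ≈ -5.6250)
u(P) = 1 (u(P) = (2*P)/((2*P)) = (2*P)*(1/(2*P)) = 1)
s(F) = 8*F/(1 + F) (s(F) = 4*((F + F*1)/(F + 1)) = 4*((F + F)/(1 + F)) = 4*((2*F)/(1 + F)) = 4*(2*F/(1 + F)) = 8*F/(1 + F))
s(f) - u(13) = 8*(-45/8)/(1 - 45/8) - 1*1 = 8*(-45/8)/(-37/8) - 1 = 8*(-45/8)*(-8/37) - 1 = 360/37 - 1 = 323/37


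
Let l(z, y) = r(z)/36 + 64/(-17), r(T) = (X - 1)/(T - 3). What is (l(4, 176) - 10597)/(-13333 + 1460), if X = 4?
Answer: 2162539/2422092 ≈ 0.89284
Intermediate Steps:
r(T) = 3/(-3 + T) (r(T) = (4 - 1)/(T - 3) = 3/(-3 + T))
l(z, y) = -64/17 + 1/(12*(-3 + z)) (l(z, y) = (3/(-3 + z))/36 + 64/(-17) = (3/(-3 + z))*(1/36) + 64*(-1/17) = 1/(12*(-3 + z)) - 64/17 = -64/17 + 1/(12*(-3 + z)))
(l(4, 176) - 10597)/(-13333 + 1460) = ((2321 - 768*4)/(204*(-3 + 4)) - 10597)/(-13333 + 1460) = ((1/204)*(2321 - 3072)/1 - 10597)/(-11873) = ((1/204)*1*(-751) - 10597)*(-1/11873) = (-751/204 - 10597)*(-1/11873) = -2162539/204*(-1/11873) = 2162539/2422092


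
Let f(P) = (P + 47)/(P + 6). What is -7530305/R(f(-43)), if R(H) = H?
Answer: 278621285/4 ≈ 6.9655e+7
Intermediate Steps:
f(P) = (47 + P)/(6 + P)
-7530305/R(f(-43)) = -7530305*(6 - 43)/(47 - 43) = -7530305/(4/(-37)) = -7530305/((-1/37*4)) = -7530305/(-4/37) = -7530305*(-37/4) = 278621285/4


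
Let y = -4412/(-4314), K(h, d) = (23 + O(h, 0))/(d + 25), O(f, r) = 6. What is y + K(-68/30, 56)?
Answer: 80413/58239 ≈ 1.3807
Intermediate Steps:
K(h, d) = 29/(25 + d) (K(h, d) = (23 + 6)/(d + 25) = 29/(25 + d))
y = 2206/2157 (y = -4412*(-1/4314) = 2206/2157 ≈ 1.0227)
y + K(-68/30, 56) = 2206/2157 + 29/(25 + 56) = 2206/2157 + 29/81 = 80413/58239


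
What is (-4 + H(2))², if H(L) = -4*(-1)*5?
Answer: 256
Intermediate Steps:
H(L) = 20 (H(L) = 4*5 = 20)
(-4 + H(2))² = (-4 + 20)² = 16² = 256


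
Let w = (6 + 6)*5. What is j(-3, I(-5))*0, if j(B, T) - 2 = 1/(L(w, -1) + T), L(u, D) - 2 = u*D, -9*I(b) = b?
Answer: 0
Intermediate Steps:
I(b) = -b/9
w = 60 (w = 12*5 = 60)
L(u, D) = 2 + D*u (L(u, D) = 2 + u*D = 2 + D*u)
j(B, T) = 2 + 1/(-58 + T) (j(B, T) = 2 + 1/((2 - 1*60) + T) = 2 + 1/((2 - 60) + T) = 2 + 1/(-58 + T))
j(-3, I(-5))*0 = ((-115 + 2*(-⅑*(-5)))/(-58 - ⅑*(-5)))*0 = ((-115 + 2*(5/9))/(-58 + 5/9))*0 = ((-115 + 10/9)/(-517/9))*0 = -9/517*(-1025/9)*0 = (1025/517)*0 = 0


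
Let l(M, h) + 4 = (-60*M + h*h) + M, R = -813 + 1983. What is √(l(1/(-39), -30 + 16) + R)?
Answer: √2073903/39 ≈ 36.926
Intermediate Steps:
R = 1170
l(M, h) = -4 + h² - 59*M (l(M, h) = -4 + ((-60*M + h*h) + M) = -4 + ((-60*M + h²) + M) = -4 + ((h² - 60*M) + M) = -4 + (h² - 59*M) = -4 + h² - 59*M)
√(l(1/(-39), -30 + 16) + R) = √((-4 + (-30 + 16)² - 59/(-39)) + 1170) = √((-4 + (-14)² - 59*(-1/39)) + 1170) = √((-4 + 196 + 59/39) + 1170) = √(7547/39 + 1170) = √(53177/39) = √2073903/39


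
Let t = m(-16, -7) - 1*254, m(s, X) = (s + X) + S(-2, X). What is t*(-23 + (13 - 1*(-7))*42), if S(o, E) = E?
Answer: -232028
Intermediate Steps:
m(s, X) = s + 2*X (m(s, X) = (s + X) + X = (X + s) + X = s + 2*X)
t = -284 (t = (-16 + 2*(-7)) - 1*254 = (-16 - 14) - 254 = -30 - 254 = -284)
t*(-23 + (13 - 1*(-7))*42) = -284*(-23 + (13 - 1*(-7))*42) = -284*(-23 + (13 + 7)*42) = -284*(-23 + 20*42) = -284*(-23 + 840) = -284*817 = -232028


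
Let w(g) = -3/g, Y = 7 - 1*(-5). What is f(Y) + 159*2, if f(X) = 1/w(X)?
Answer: 314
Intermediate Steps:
Y = 12 (Y = 7 + 5 = 12)
f(X) = -X/3 (f(X) = 1/(-3/X) = -X/3)
f(Y) + 159*2 = -⅓*12 + 159*2 = -4 + 318 = 314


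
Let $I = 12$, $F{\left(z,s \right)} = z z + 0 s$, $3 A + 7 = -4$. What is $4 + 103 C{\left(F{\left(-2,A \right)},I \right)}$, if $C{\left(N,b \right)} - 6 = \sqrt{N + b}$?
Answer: $1034$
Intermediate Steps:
$A = - \frac{11}{3}$ ($A = - \frac{7}{3} + \frac{1}{3} \left(-4\right) = - \frac{7}{3} - \frac{4}{3} = - \frac{11}{3} \approx -3.6667$)
$F{\left(z,s \right)} = z^{2}$ ($F{\left(z,s \right)} = z^{2} + 0 = z^{2}$)
$C{\left(N,b \right)} = 6 + \sqrt{N + b}$
$4 + 103 C{\left(F{\left(-2,A \right)},I \right)} = 4 + 103 \left(6 + \sqrt{\left(-2\right)^{2} + 12}\right) = 4 + 103 \left(6 + \sqrt{4 + 12}\right) = 4 + 103 \left(6 + \sqrt{16}\right) = 4 + 103 \left(6 + 4\right) = 4 + 103 \cdot 10 = 4 + 1030 = 1034$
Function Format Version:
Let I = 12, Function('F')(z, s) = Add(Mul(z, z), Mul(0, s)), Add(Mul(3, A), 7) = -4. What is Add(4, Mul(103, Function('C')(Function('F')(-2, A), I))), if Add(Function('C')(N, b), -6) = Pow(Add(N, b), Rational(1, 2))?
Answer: 1034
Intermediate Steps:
A = Rational(-11, 3) (A = Add(Rational(-7, 3), Mul(Rational(1, 3), -4)) = Add(Rational(-7, 3), Rational(-4, 3)) = Rational(-11, 3) ≈ -3.6667)
Function('F')(z, s) = Pow(z, 2) (Function('F')(z, s) = Add(Pow(z, 2), 0) = Pow(z, 2))
Function('C')(N, b) = Add(6, Pow(Add(N, b), Rational(1, 2)))
Add(4, Mul(103, Function('C')(Function('F')(-2, A), I))) = Add(4, Mul(103, Add(6, Pow(Add(Pow(-2, 2), 12), Rational(1, 2))))) = Add(4, Mul(103, Add(6, Pow(Add(4, 12), Rational(1, 2))))) = Add(4, Mul(103, Add(6, Pow(16, Rational(1, 2))))) = Add(4, Mul(103, Add(6, 4))) = Add(4, Mul(103, 10)) = Add(4, 1030) = 1034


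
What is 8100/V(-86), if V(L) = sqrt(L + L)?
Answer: -4050*I*sqrt(43)/43 ≈ -617.62*I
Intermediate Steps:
V(L) = sqrt(2)*sqrt(L) (V(L) = sqrt(2*L) = sqrt(2)*sqrt(L))
8100/V(-86) = 8100/((sqrt(2)*sqrt(-86))) = 8100/((sqrt(2)*(I*sqrt(86)))) = 8100/((2*I*sqrt(43))) = 8100*(-I*sqrt(43)/86) = -4050*I*sqrt(43)/43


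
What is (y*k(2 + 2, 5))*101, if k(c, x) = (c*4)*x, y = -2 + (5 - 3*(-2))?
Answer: 72720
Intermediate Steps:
y = 9 (y = -2 + (5 + 6) = -2 + 11 = 9)
k(c, x) = 4*c*x (k(c, x) = (4*c)*x = 4*c*x)
(y*k(2 + 2, 5))*101 = (9*(4*(2 + 2)*5))*101 = (9*(4*4*5))*101 = (9*80)*101 = 720*101 = 72720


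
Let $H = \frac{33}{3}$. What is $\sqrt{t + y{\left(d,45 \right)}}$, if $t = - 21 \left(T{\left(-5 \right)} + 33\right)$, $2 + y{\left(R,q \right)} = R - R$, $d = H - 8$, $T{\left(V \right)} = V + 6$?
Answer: $2 i \sqrt{179} \approx 26.758 i$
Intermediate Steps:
$H = 11$ ($H = 33 \cdot \frac{1}{3} = 11$)
$T{\left(V \right)} = 6 + V$
$d = 3$ ($d = 11 - 8 = 3$)
$y{\left(R,q \right)} = -2$ ($y{\left(R,q \right)} = -2 + \left(R - R\right) = -2 + 0 = -2$)
$t = -714$ ($t = - 21 \left(\left(6 - 5\right) + 33\right) = - 21 \left(1 + 33\right) = \left(-21\right) 34 = -714$)
$\sqrt{t + y{\left(d,45 \right)}} = \sqrt{-714 - 2} = \sqrt{-716} = 2 i \sqrt{179}$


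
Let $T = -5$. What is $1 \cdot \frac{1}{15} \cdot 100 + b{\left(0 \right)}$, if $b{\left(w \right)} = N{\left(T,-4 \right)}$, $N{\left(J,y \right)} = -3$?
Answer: $\frac{11}{3} \approx 3.6667$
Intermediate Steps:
$b{\left(w \right)} = -3$
$1 \cdot \frac{1}{15} \cdot 100 + b{\left(0 \right)} = 1 \cdot \frac{1}{15} \cdot 100 - 3 = \frac{1}{15} \cdot 100 - 3 = \frac{20}{3} - 3 = \frac{11}{3}$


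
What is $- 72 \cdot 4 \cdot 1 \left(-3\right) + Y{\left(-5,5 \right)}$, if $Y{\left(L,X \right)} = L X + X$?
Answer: $844$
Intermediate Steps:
$Y{\left(L,X \right)} = X + L X$
$- 72 \cdot 4 \cdot 1 \left(-3\right) + Y{\left(-5,5 \right)} = - 72 \cdot 4 \cdot 1 \left(-3\right) + 5 \left(1 - 5\right) = - 72 \cdot 4 \left(-3\right) + 5 \left(-4\right) = \left(-72\right) \left(-12\right) - 20 = 864 - 20 = 844$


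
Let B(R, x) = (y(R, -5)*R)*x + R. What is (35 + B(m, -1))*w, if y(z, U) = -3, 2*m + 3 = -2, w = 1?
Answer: 25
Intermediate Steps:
m = -5/2 (m = -3/2 + (½)*(-2) = -3/2 - 1 = -5/2 ≈ -2.5000)
B(R, x) = R - 3*R*x (B(R, x) = (-3*R)*x + R = -3*R*x + R = R - 3*R*x)
(35 + B(m, -1))*w = (35 - 5*(1 - 3*(-1))/2)*1 = (35 - 5*(1 + 3)/2)*1 = (35 - 5/2*4)*1 = (35 - 10)*1 = 25*1 = 25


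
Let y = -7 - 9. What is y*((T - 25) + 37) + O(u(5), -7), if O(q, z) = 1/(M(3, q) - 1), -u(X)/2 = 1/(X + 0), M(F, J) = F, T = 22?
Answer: -1087/2 ≈ -543.50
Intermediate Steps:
y = -16
u(X) = -2/X (u(X) = -2/(X + 0) = -2/X)
O(q, z) = 1/2 (O(q, z) = 1/(3 - 1) = 1/2)
y*((T - 25) + 37) + O(u(5), -7) = -16*((22 - 25) + 37) + 1/2 = -16*(-3 + 37) + 1/2 = -16*34 + 1/2 = -544 + 1/2 = -1087/2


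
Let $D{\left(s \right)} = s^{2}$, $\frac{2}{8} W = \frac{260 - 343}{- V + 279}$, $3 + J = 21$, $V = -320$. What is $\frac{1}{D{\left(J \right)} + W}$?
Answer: $\frac{599}{193744} \approx 0.0030917$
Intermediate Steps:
$J = 18$ ($J = -3 + 21 = 18$)
$W = - \frac{332}{599}$ ($W = 4 \frac{260 - 343}{\left(-1\right) \left(-320\right) + 279} = 4 \left(- \frac{83}{320 + 279}\right) = 4 \left(- \frac{83}{599}\right) = - \frac{332}{599} \approx -0.55426$)
$\frac{1}{D{\left(J \right)} + W} = \frac{1}{18^{2} - \frac{332}{599}} = \frac{1}{324 - \frac{332}{599}} = \frac{1}{\frac{193744}{599}} = \frac{599}{193744}$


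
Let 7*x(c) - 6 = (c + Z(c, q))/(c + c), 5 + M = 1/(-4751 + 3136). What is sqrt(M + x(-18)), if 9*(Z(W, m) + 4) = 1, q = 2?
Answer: I*sqrt(167977072165)/203490 ≈ 2.0141*I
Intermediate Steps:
Z(W, m) = -35/9 (Z(W, m) = -4 + (1/9)*1 = -4 + 1/9 = -35/9)
M = -8076/1615 (M = -5 + 1/(-4751 + 3136) = -5 + 1/(-1615) = -5 - 1/1615 = -8076/1615 ≈ -5.0006)
x(c) = 6/7 + (-35/9 + c)/(14*c) (x(c) = 6/7 + ((c - 35/9)/(c + c))/7 = 6/7 + ((-35/9 + c)/((2*c)))/7 = 6/7 + ((-35/9 + c)*(1/(2*c)))/7 = 6/7 + ((-35/9 + c)/(2*c))/7 = 6/7 + (-35/9 + c)/(14*c))
sqrt(M + x(-18)) = sqrt(-8076/1615 + (1/126)*(-35 + 117*(-18))/(-18)) = sqrt(-8076/1615 + (1/126)*(-1/18)*(-35 - 2106)) = sqrt(-8076/1615 + (1/126)*(-1/18)*(-2141)) = sqrt(-8076/1615 + 2141/2268) = sqrt(-14858653/3662820) = I*sqrt(167977072165)/203490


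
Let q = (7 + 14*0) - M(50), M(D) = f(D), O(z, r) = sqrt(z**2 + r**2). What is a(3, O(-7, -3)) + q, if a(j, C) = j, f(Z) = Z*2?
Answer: -90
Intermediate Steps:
f(Z) = 2*Z
O(z, r) = sqrt(r**2 + z**2)
M(D) = 2*D
q = -93 (q = (7 + 14*0) - 2*50 = (7 + 0) - 1*100 = 7 - 100 = -93)
a(3, O(-7, -3)) + q = 3 - 93 = -90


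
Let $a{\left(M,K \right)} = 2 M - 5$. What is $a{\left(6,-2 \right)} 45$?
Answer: $315$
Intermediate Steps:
$a{\left(M,K \right)} = -5 + 2 M$
$a{\left(6,-2 \right)} 45 = \left(-5 + 2 \cdot 6\right) 45 = \left(-5 + 12\right) 45 = 7 \cdot 45 = 315$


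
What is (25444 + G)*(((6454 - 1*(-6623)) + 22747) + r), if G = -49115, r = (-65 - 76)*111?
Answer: -477515083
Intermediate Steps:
r = -15651 (r = -141*111 = -15651)
(25444 + G)*(((6454 - 1*(-6623)) + 22747) + r) = (25444 - 49115)*(((6454 - 1*(-6623)) + 22747) - 15651) = -23671*(((6454 + 6623) + 22747) - 15651) = -23671*((13077 + 22747) - 15651) = -23671*(35824 - 15651) = -23671*20173 = -477515083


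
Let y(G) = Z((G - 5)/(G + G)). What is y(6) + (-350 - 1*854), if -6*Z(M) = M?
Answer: -86689/72 ≈ -1204.0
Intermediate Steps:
Z(M) = -M/6
y(G) = -(-5 + G)/(12*G) (y(G) = -(G - 5)/(6*(G + G)) = -(-5 + G)/(6*(2*G)) = -(-5 + G)*1/(2*G)/6 = -(-5 + G)/(12*G))
y(6) + (-350 - 1*854) = (1/12)*(5 - 1*6)/6 + (-350 - 1*854) = (1/12)*(1/6)*(5 - 6) + (-350 - 854) = (1/12)*(1/6)*(-1) - 1204 = -1/72 - 1204 = -86689/72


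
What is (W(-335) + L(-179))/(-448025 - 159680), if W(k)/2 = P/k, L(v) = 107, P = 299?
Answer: -35247/203581175 ≈ -0.00017313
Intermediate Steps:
W(k) = 598/k (W(k) = 2*(299/k) = 598/k)
(W(-335) + L(-179))/(-448025 - 159680) = (598/(-335) + 107)/(-448025 - 159680) = (598*(-1/335) + 107)/(-607705) = (-598/335 + 107)*(-1/607705) = (35247/335)*(-1/607705) = -35247/203581175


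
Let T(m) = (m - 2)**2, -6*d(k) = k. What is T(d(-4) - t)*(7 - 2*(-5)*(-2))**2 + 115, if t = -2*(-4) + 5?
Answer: 313516/9 ≈ 34835.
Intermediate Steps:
d(k) = -k/6
t = 13 (t = 8 + 5 = 13)
T(m) = (-2 + m)**2
T(d(-4) - t)*(7 - 2*(-5)*(-2))**2 + 115 = (-2 + (-1/6*(-4) - 1*13))**2*(7 - 2*(-5)*(-2))**2 + 115 = (-2 + (2/3 - 13))**2*(7 + 10*(-2))**2 + 115 = (-2 - 37/3)**2*(7 - 20)**2 + 115 = (-43/3)**2*(-13)**2 + 115 = (1849/9)*169 + 115 = 312481/9 + 115 = 313516/9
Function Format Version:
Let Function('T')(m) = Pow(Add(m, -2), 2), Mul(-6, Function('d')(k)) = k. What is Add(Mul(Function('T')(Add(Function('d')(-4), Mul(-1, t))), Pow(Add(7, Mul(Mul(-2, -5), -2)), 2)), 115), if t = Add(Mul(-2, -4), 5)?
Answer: Rational(313516, 9) ≈ 34835.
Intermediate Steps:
Function('d')(k) = Mul(Rational(-1, 6), k)
t = 13 (t = Add(8, 5) = 13)
Function('T')(m) = Pow(Add(-2, m), 2)
Add(Mul(Function('T')(Add(Function('d')(-4), Mul(-1, t))), Pow(Add(7, Mul(Mul(-2, -5), -2)), 2)), 115) = Add(Mul(Pow(Add(-2, Add(Mul(Rational(-1, 6), -4), Mul(-1, 13))), 2), Pow(Add(7, Mul(Mul(-2, -5), -2)), 2)), 115) = Add(Mul(Pow(Add(-2, Add(Rational(2, 3), -13)), 2), Pow(Add(7, Mul(10, -2)), 2)), 115) = Add(Mul(Pow(Add(-2, Rational(-37, 3)), 2), Pow(Add(7, -20), 2)), 115) = Add(Mul(Pow(Rational(-43, 3), 2), Pow(-13, 2)), 115) = Add(Mul(Rational(1849, 9), 169), 115) = Add(Rational(312481, 9), 115) = Rational(313516, 9)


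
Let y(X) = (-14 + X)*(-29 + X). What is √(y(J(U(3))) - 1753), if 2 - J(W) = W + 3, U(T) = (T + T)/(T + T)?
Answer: I*√1257 ≈ 35.454*I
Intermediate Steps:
U(T) = 1 (U(T) = (2*T)/((2*T)) = (2*T)*(1/(2*T)) = 1)
J(W) = -1 - W (J(W) = 2 - (W + 3) = 2 - (3 + W) = 2 + (-3 - W) = -1 - W)
y(X) = (-29 + X)*(-14 + X)
√(y(J(U(3))) - 1753) = √((406 + (-1 - 1*1)² - 43*(-1 - 1*1)) - 1753) = √((406 + (-1 - 1)² - 43*(-1 - 1)) - 1753) = √((406 + (-2)² - 43*(-2)) - 1753) = √((406 + 4 + 86) - 1753) = √(496 - 1753) = √(-1257) = I*√1257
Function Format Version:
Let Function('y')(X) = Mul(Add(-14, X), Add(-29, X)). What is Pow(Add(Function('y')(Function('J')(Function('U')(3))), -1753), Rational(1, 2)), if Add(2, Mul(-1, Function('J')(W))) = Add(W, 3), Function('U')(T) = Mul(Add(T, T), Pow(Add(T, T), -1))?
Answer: Mul(I, Pow(1257, Rational(1, 2))) ≈ Mul(35.454, I)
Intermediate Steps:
Function('U')(T) = 1 (Function('U')(T) = Mul(Mul(2, T), Pow(Mul(2, T), -1)) = Mul(Mul(2, T), Mul(Rational(1, 2), Pow(T, -1))) = 1)
Function('J')(W) = Add(-1, Mul(-1, W)) (Function('J')(W) = Add(2, Mul(-1, Add(W, 3))) = Add(2, Mul(-1, Add(3, W))) = Add(2, Add(-3, Mul(-1, W))) = Add(-1, Mul(-1, W)))
Function('y')(X) = Mul(Add(-29, X), Add(-14, X))
Pow(Add(Function('y')(Function('J')(Function('U')(3))), -1753), Rational(1, 2)) = Pow(Add(Add(406, Pow(Add(-1, Mul(-1, 1)), 2), Mul(-43, Add(-1, Mul(-1, 1)))), -1753), Rational(1, 2)) = Pow(Add(Add(406, Pow(Add(-1, -1), 2), Mul(-43, Add(-1, -1))), -1753), Rational(1, 2)) = Pow(Add(Add(406, Pow(-2, 2), Mul(-43, -2)), -1753), Rational(1, 2)) = Pow(Add(Add(406, 4, 86), -1753), Rational(1, 2)) = Pow(Add(496, -1753), Rational(1, 2)) = Pow(-1257, Rational(1, 2)) = Mul(I, Pow(1257, Rational(1, 2)))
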